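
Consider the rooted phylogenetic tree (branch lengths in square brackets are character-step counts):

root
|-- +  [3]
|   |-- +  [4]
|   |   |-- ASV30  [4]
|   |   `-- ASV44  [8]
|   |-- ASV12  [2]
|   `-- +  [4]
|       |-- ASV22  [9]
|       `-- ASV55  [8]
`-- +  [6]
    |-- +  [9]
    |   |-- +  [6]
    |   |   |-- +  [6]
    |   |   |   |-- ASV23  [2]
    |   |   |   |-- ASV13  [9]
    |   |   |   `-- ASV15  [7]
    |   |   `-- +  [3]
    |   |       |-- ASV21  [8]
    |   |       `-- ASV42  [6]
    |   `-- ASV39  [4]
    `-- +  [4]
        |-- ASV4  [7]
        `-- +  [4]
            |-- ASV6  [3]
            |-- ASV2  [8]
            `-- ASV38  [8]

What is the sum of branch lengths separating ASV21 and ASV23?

19

The path runs ASV21 → … → MRCA → … → ASV23; the MRCA is the node subtending ((ASV23,ASV13,ASV15),(ASV21,ASV42)).
Branch lengths along that path: 8 + 3 + 6 + 2 = 19.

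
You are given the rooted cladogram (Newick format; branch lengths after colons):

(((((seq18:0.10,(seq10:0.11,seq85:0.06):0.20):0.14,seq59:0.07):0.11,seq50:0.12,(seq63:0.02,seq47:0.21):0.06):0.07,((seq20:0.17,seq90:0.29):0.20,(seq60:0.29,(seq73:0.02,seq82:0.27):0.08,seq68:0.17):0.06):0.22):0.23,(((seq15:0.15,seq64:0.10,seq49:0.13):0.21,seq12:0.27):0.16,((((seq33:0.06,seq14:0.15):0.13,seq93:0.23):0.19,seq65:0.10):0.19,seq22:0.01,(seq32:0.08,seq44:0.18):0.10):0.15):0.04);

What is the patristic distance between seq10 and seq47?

0.83

The path runs seq10 → … → MRCA → … → seq47; the MRCA is the node subtending (((seq18,(seq10,seq85)),seq59),seq50,(seq63,seq47)).
Branch lengths along that path: 0.11 + 0.20 + 0.14 + 0.11 + 0.06 + 0.21 = 0.83.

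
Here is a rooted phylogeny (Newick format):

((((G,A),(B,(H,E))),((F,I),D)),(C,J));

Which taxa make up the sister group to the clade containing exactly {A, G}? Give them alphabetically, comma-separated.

B, E, H

The clade containing exactly {A, G} attaches to the tree at the node subtending ((G,A),(B,(H,E))).
The other lineage descending from that same node — the sister group — is (B,(H,E)); its 3 tips in alphabetical order are the answer.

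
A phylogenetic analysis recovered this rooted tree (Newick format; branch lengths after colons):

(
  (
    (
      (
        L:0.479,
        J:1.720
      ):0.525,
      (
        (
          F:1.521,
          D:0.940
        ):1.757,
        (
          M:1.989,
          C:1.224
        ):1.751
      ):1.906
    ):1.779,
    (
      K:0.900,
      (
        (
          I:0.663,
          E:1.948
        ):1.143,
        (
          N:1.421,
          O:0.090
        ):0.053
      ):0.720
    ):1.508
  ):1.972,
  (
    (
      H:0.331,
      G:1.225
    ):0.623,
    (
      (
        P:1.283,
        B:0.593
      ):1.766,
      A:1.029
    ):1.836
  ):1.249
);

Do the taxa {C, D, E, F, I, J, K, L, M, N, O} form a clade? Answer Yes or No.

The most recent common ancestor of these taxa subtends (((L,J),((F,D),(M,C))),(K,((I,E),(N,O)))).
That clade has exactly 11 tips — every listed taxon and nothing else — so the group is monophyletic.

Yes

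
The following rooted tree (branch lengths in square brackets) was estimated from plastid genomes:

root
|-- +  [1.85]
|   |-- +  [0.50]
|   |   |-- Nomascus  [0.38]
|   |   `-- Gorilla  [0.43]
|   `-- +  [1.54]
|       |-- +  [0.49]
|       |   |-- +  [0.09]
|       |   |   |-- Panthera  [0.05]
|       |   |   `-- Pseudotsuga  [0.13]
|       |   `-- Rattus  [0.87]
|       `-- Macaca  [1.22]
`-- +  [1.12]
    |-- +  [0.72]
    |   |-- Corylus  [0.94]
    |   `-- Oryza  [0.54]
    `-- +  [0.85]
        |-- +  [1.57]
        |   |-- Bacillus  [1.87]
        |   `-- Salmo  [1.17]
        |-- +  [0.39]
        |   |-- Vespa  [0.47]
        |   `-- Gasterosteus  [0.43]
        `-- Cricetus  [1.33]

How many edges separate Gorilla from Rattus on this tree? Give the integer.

The MRCA of Gorilla and Rattus is the node subtending ((Nomascus,Gorilla),(((Panthera,Pseudotsuga),Rattus),Macaca)).
From Gorilla up to that node: 2 branches. From Rattus up to the same node: 3 branches. Total: 2 + 3 = 5.

5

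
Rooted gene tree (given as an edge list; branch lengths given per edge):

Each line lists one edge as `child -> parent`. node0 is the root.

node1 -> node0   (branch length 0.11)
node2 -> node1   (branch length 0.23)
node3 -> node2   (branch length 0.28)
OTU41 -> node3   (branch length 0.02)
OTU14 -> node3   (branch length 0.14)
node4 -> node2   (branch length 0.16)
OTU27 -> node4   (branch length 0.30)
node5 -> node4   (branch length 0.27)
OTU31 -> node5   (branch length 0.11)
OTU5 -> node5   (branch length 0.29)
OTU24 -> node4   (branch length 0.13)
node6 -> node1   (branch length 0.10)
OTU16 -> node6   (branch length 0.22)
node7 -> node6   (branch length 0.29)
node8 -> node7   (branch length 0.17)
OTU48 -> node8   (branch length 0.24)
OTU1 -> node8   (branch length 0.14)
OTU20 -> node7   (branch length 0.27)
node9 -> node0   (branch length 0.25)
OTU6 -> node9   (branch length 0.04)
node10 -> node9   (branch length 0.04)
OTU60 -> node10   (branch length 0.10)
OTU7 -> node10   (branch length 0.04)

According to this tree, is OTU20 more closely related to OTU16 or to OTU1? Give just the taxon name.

The MRCA of OTU20 and OTU1 subtends ((OTU48,OTU1),OTU20) (3 taxa).
The MRCA of OTU20 and OTU16 subtends (OTU16,((OTU48,OTU1),OTU20)) (4 taxa).
The first is nested inside the second, so OTU20 shares a more recent common ancestor with OTU1.

OTU1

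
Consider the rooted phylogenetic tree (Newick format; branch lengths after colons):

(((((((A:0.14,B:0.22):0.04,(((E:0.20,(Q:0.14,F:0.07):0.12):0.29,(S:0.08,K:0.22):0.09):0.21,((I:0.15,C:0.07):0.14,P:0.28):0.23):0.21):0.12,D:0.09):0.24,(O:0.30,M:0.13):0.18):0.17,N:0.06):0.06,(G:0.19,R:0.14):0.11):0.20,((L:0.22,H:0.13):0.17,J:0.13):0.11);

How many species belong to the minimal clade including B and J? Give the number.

The MRCA of B and J is the root, so the clade is the entire tree.
That clade contains 19 terminal taxa: A, B, C, D, E, F, G, H, I, J, K, L, M, N, O, P, Q, R, S.

19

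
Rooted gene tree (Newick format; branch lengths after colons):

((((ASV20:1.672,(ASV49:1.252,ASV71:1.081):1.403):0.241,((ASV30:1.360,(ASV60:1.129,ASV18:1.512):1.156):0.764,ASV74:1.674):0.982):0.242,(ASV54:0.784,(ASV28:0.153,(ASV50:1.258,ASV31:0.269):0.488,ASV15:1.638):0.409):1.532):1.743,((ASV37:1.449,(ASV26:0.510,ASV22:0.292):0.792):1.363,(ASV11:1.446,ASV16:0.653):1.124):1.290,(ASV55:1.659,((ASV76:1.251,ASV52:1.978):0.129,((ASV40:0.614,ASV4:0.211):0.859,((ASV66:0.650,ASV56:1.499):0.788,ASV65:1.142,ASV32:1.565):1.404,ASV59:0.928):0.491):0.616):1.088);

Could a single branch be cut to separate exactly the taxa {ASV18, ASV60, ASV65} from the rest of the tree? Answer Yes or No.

No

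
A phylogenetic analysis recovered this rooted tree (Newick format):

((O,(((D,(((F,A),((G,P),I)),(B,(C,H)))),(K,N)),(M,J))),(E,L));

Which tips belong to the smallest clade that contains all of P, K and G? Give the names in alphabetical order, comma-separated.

Tracing P: it sits inside (G,P).
Tracing K: it sits inside (K,N).
Tracing G: it sits inside (G,P).
The smallest clade enclosing all 3 is ((D,(((F,A),((G,P),I)),(B,(C,H)))),(K,N)); the answer is its 11 terminal taxa in alphabetical order.

A, B, C, D, F, G, H, I, K, N, P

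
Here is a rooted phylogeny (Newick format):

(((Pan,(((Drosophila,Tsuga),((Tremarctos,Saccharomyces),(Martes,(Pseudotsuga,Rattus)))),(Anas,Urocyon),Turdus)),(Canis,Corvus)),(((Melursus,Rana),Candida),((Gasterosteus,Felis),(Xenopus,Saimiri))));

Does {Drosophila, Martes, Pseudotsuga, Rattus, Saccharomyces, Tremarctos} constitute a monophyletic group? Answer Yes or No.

No

The MRCA of the listed taxa subtends ((Drosophila,Tsuga),((Tremarctos,Saccharomyces),(Martes,(Pseudotsuga,Rattus)))).
That clade also contains Tsuga, which is not in the proposed group, so the group is not monophyletic.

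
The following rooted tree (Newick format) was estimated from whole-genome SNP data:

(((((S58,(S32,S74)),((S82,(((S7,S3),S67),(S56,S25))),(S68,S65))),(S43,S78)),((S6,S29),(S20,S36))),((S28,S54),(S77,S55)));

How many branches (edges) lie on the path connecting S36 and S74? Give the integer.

8

The MRCA of S36 and S74 is the node subtending ((((S58,(S32,S74)),((S82,(((S7,S3),S67),(S56,S25))),(S68,S65))),(S43,S78)),((S6,S29),(S20,S36))).
From S36 up to that node: 3 branches. From S74 up to the same node: 5 branches. Total: 3 + 5 = 8.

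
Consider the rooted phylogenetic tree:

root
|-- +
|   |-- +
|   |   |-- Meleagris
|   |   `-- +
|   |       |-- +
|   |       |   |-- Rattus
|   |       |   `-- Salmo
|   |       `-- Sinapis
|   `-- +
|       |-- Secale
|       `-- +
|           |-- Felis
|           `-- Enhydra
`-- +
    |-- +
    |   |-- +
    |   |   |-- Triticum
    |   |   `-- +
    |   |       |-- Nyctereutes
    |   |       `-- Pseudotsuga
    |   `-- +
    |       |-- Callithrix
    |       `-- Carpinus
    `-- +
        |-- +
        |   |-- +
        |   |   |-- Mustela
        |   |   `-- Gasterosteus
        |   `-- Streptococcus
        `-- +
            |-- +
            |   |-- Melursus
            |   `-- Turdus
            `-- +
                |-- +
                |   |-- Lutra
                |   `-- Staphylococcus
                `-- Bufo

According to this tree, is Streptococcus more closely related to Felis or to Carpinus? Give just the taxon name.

Carpinus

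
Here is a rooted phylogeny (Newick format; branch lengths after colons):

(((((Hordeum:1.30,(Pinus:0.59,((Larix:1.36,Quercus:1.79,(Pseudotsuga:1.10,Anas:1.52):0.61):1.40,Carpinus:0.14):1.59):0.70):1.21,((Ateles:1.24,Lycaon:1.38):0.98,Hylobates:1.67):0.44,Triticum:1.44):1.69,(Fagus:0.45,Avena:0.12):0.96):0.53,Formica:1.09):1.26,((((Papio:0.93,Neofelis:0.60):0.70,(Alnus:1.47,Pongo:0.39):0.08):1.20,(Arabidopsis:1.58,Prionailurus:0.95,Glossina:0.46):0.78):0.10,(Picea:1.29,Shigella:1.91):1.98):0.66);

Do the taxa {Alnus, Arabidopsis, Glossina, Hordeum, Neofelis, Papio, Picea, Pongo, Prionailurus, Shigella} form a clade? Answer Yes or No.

The MRCA of the listed taxa is the root, so the smallest clade containing them is the whole tree.
That clade also contains Anas, Ateles, Avena, Carpinus, Fagus, Formica, Hylobates, Larix, Lycaon, Pinus, Pseudotsuga, Quercus, Triticum, which are not in the proposed group, so the group is not monophyletic.

No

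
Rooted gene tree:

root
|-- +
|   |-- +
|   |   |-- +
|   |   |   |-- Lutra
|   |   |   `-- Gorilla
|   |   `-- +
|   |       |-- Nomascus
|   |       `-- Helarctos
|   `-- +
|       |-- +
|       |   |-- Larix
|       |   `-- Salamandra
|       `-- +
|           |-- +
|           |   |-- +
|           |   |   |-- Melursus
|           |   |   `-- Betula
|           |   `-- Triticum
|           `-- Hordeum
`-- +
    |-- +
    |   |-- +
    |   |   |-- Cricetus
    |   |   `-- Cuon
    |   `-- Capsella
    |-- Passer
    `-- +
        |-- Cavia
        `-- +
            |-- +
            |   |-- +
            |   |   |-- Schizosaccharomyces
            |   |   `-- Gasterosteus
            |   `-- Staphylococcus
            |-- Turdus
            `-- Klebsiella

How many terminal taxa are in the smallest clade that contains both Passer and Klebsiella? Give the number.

10

The MRCA of Passer and Klebsiella is the node subtending (((Cricetus,Cuon),Capsella),Passer,(Cavia,(((Schizosaccharomyces,Gasterosteus),Staphylococcus),Turdus,Klebsiella))).
That clade contains 10 terminal taxa: Capsella, Cavia, Cricetus, Cuon, Gasterosteus, Klebsiella, Passer, Schizosaccharomyces, Staphylococcus, Turdus.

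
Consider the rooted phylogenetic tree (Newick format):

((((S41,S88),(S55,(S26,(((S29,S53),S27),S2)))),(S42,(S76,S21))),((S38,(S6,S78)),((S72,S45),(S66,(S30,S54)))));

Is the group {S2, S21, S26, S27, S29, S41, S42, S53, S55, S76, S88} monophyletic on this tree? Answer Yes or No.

Yes

The most recent common ancestor of these taxa subtends (((S41,S88),(S55,(S26,(((S29,S53),S27),S2)))),(S42,(S76,S21))).
That clade has exactly 11 tips — every listed taxon and nothing else — so the group is monophyletic.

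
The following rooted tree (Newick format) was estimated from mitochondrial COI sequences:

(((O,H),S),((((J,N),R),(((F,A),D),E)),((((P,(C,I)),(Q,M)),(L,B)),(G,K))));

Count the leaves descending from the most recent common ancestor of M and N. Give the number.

16

The MRCA of M and N is the node subtending ((((J,N),R),(((F,A),D),E)),((((P,(C,I)),(Q,M)),(L,B)),(G,K))).
That clade contains 16 terminal taxa: A, B, C, D, E, F, G, I, J, K, L, M, N, P, Q, R.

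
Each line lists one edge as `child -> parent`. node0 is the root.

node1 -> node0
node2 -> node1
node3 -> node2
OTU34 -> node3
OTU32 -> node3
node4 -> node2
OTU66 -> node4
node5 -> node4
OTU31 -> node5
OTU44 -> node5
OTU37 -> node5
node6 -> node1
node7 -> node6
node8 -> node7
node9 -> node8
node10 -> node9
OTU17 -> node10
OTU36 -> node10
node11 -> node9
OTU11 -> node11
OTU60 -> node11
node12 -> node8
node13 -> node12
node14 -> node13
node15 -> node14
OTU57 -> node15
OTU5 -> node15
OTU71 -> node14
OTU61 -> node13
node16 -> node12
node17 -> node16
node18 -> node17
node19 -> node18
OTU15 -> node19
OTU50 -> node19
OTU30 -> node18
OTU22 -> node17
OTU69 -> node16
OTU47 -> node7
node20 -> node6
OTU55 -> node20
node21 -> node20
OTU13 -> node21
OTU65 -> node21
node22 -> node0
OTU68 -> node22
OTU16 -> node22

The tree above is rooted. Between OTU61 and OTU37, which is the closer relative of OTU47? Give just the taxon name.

The MRCA of OTU47 and OTU61 subtends ((((OTU17,OTU36),(OTU11,OTU60)),((((OTU57,OTU5),OTU71),OTU61),((((OTU15,OTU50),OTU30),OTU22),OTU69))),OTU47) (14 taxa).
The MRCA of OTU47 and OTU37 subtends (((OTU34,OTU32),(OTU66,(OTU31,OTU44,OTU37))),(((((OTU17,OTU36),(OTU11,OTU60)),((((OTU57,OTU5),OTU71),OTU61),((((OTU15,OTU50),OTU30),OTU22),OTU69))),OTU47),(OTU55,(OTU13,OTU65)))) (23 taxa).
The first is nested inside the second, so OTU47 shares a more recent common ancestor with OTU61.

OTU61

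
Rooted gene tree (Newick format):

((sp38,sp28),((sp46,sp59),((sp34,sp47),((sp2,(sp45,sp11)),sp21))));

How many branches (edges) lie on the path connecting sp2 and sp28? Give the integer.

The MRCA of sp2 and sp28 is the root of the tree.
From sp2 up to that node: 5 branches. From sp28 up to the same node: 2 branches. Total: 5 + 2 = 7.

7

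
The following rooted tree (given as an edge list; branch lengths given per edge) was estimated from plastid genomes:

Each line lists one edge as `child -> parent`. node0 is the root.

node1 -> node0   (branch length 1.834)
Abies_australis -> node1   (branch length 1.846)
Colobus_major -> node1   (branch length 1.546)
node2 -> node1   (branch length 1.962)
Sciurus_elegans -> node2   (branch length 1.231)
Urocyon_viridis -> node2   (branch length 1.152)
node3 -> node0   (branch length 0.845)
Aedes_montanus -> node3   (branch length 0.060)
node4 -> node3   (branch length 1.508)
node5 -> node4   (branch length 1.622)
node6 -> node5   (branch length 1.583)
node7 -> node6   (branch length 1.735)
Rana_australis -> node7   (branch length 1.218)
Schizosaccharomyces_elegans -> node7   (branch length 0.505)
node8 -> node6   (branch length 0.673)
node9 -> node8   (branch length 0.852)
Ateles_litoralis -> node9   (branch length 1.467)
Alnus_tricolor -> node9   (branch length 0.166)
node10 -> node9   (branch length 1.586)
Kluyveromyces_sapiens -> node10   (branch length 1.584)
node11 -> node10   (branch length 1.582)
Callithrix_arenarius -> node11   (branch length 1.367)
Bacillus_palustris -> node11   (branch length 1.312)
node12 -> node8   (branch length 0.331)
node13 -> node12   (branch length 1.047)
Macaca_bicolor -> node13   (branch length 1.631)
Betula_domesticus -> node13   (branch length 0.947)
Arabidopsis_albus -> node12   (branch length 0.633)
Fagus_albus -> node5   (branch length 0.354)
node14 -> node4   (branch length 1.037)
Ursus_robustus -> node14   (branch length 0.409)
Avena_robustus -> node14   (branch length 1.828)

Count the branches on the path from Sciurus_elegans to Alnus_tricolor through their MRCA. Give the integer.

10

The MRCA of Sciurus_elegans and Alnus_tricolor is the root of the tree.
From Sciurus_elegans up to that node: 3 branches. From Alnus_tricolor up to the same node: 7 branches. Total: 3 + 7 = 10.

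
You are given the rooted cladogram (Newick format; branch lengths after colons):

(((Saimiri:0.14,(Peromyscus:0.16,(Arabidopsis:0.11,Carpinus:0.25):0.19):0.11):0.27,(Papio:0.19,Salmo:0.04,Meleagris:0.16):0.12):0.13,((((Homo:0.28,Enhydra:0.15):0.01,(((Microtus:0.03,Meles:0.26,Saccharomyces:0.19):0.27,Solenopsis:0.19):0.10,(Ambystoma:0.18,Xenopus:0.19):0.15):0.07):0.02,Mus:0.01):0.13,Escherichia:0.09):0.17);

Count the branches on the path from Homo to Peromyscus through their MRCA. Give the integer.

9

The MRCA of Homo and Peromyscus is the root of the tree.
From Homo up to that node: 5 branches. From Peromyscus up to the same node: 4 branches. Total: 5 + 4 = 9.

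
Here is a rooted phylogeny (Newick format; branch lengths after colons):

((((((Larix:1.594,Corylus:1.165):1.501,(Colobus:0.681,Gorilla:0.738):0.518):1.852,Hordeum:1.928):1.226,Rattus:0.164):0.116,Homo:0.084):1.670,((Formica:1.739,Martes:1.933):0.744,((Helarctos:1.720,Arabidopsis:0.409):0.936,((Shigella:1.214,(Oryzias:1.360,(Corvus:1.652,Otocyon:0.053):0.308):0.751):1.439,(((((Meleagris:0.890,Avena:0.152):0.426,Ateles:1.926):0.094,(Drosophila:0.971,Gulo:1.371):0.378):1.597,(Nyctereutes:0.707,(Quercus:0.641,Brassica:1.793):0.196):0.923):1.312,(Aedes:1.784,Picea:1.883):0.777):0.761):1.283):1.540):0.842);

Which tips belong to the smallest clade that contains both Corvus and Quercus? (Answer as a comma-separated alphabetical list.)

Tracing Corvus: it sits inside (Corvus,Otocyon).
Tracing Quercus: it sits inside (Quercus,Brassica).
The smallest clade enclosing both is ((Shigella,(Oryzias,(Corvus,Otocyon))),(((((Meleagris,Avena),Ateles),(Drosophila,Gulo)),(Nyctereutes,(Quercus,Brassica))),(Aedes,Picea))); the answer is its 14 terminal taxa in alphabetical order.

Aedes, Ateles, Avena, Brassica, Corvus, Drosophila, Gulo, Meleagris, Nyctereutes, Oryzias, Otocyon, Picea, Quercus, Shigella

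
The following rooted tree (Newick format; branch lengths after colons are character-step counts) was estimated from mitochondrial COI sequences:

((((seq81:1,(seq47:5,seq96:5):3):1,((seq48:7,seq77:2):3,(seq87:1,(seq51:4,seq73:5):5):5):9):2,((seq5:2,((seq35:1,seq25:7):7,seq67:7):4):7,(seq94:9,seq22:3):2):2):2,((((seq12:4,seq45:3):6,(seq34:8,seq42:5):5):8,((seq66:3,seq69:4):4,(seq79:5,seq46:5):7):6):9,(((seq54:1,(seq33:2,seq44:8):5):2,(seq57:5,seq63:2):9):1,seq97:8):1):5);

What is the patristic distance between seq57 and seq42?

The path runs seq57 → … → MRCA → … → seq42; the MRCA is the node subtending ((((seq12,seq45),(seq34,seq42)),((seq66,seq69),(seq79,seq46))),(((seq54,(seq33,seq44)),(seq57,seq63)),seq97)).
Branch lengths along that path: 5 + 9 + 1 + 1 + 9 + 8 + 5 + 5 = 43.

43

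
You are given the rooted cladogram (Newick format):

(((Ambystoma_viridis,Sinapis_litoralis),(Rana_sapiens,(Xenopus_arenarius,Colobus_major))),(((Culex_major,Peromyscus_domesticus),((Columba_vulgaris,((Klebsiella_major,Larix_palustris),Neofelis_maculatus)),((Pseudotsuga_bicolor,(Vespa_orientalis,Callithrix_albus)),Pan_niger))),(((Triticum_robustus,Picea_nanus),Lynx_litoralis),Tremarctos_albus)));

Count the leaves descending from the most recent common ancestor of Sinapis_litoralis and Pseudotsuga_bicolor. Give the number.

19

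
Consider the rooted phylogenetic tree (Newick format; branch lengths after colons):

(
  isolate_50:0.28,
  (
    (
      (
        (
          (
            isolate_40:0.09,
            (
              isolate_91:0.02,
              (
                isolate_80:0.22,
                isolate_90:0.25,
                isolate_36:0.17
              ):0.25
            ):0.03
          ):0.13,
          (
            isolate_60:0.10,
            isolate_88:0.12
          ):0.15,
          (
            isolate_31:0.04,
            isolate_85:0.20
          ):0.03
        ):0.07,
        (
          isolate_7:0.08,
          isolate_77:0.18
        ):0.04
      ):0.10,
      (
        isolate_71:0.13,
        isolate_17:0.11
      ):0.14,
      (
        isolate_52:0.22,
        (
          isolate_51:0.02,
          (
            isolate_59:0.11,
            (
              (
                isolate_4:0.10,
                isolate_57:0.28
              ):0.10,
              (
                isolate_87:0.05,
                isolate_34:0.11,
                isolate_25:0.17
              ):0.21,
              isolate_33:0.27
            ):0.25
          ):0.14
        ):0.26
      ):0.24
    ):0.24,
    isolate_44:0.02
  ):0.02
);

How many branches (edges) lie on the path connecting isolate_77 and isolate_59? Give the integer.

7

The MRCA of isolate_77 and isolate_59 is the node subtending ((((isolate_40,(isolate_91,(isolate_80,isolate_90,isolate_36))),(isolate_60,isolate_88),(isolate_31,isolate_85)),(isolate_7,isolate_77)),(isolate_71,isolate_17),(isolate_52,(isolate_51,(isolate_59,((isolate_4,isolate_57),(isolate_87,isolate_34,isolate_25),isolate_33))))).
From isolate_77 up to that node: 3 branches. From isolate_59 up to the same node: 4 branches. Total: 3 + 4 = 7.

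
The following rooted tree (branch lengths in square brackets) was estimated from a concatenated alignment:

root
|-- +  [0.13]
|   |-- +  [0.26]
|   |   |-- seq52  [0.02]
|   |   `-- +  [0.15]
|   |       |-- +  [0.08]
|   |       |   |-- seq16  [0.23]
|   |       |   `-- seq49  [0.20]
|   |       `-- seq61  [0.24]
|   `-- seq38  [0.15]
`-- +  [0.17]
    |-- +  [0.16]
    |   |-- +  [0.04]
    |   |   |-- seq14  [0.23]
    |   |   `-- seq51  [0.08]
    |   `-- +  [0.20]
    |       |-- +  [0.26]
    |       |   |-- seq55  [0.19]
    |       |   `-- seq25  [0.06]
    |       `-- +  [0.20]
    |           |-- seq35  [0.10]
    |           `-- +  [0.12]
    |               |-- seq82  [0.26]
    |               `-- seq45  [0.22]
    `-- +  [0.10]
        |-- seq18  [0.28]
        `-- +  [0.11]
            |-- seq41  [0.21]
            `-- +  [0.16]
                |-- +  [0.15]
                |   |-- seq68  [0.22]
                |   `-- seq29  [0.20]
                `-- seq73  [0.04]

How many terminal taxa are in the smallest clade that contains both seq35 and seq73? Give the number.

The MRCA of seq35 and seq73 is the node subtending (((seq14,seq51),((seq55,seq25),(seq35,(seq82,seq45)))),(seq18,(seq41,((seq68,seq29),seq73)))).
That clade contains 12 terminal taxa: seq14, seq18, seq25, seq29, seq35, seq41, seq45, seq51, seq55, seq68, seq73, seq82.

12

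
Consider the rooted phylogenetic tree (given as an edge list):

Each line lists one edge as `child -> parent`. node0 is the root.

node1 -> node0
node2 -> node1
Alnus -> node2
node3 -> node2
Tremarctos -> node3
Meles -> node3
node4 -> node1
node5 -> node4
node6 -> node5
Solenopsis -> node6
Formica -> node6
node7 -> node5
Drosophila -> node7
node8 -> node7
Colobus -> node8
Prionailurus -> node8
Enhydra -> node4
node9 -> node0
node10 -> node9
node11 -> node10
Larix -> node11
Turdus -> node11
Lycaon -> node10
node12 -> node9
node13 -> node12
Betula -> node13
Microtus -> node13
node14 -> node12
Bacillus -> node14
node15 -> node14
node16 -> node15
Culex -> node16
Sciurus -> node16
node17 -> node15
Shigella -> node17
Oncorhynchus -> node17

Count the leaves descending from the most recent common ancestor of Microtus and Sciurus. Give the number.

7

The MRCA of Microtus and Sciurus is the node subtending ((Betula,Microtus),(Bacillus,((Culex,Sciurus),(Shigella,Oncorhynchus)))).
That clade contains 7 terminal taxa: Bacillus, Betula, Culex, Microtus, Oncorhynchus, Sciurus, Shigella.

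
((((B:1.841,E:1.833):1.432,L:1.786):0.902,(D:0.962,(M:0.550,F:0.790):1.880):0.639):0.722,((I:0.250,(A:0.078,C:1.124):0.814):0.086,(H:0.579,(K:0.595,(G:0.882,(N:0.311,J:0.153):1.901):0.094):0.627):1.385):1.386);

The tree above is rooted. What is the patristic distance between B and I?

6.619

The path runs B → … → MRCA → … → I; the MRCA is the root of the tree.
Branch lengths along that path: 1.841 + 1.432 + 0.902 + 0.722 + 1.386 + 0.086 + 0.250 = 6.619.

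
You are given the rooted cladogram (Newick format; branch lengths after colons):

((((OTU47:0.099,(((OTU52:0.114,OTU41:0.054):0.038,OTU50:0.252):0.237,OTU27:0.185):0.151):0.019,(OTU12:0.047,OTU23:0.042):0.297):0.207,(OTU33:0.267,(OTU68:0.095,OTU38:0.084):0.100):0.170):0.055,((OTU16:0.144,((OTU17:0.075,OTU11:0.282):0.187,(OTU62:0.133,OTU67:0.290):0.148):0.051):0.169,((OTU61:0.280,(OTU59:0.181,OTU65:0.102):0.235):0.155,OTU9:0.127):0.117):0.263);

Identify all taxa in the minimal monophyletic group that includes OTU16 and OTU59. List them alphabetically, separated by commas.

OTU11, OTU16, OTU17, OTU59, OTU61, OTU62, OTU65, OTU67, OTU9

Tracing OTU16: it sits inside (OTU16,((OTU17,OTU11),(OTU62,OTU67))).
Tracing OTU59: it sits inside (OTU59,OTU65).
The smallest clade enclosing both is ((OTU16,((OTU17,OTU11),(OTU62,OTU67))),((OTU61,(OTU59,OTU65)),OTU9)); the answer is its 9 terminal taxa in alphabetical order.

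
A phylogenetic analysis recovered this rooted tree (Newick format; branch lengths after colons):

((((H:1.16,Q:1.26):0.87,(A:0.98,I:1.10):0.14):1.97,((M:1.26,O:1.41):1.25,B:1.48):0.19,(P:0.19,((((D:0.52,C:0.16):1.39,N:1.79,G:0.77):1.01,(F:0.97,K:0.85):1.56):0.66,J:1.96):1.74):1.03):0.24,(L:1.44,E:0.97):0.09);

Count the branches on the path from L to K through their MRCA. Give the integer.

The MRCA of L and K is the root of the tree.
From L up to that node: 2 branches. From K up to the same node: 6 branches. Total: 2 + 6 = 8.

8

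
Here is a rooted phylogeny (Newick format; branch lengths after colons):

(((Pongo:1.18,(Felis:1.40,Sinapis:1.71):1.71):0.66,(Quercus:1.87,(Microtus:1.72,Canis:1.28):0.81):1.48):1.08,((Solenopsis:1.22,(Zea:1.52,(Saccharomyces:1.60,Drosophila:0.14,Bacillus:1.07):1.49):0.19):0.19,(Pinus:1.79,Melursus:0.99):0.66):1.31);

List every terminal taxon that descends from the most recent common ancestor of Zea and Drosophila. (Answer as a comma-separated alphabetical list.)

Bacillus, Drosophila, Saccharomyces, Zea

Tracing Zea: it sits inside (Zea,(Saccharomyces,Drosophila,Bacillus)).
Tracing Drosophila: it sits inside (Saccharomyces,Drosophila,Bacillus).
The smallest clade enclosing both is (Zea,(Saccharomyces,Drosophila,Bacillus)); the answer is its 4 terminal taxa in alphabetical order.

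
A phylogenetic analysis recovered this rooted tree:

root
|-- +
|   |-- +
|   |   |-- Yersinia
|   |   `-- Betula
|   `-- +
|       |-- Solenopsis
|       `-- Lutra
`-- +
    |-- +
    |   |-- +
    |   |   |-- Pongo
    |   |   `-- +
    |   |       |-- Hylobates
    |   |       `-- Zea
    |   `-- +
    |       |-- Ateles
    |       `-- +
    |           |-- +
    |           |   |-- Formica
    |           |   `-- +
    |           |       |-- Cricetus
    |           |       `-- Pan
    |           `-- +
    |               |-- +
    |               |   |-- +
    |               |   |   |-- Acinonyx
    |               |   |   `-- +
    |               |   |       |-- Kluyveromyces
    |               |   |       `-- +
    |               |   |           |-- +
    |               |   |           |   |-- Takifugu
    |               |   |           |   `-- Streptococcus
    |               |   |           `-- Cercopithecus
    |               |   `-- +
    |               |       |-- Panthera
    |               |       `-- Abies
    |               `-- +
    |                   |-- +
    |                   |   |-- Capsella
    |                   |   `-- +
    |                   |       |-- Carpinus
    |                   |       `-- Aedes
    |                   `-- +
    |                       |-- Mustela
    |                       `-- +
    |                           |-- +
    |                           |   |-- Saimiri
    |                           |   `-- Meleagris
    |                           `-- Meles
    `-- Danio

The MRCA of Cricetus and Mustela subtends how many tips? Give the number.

The MRCA of Cricetus and Mustela is the node subtending ((Formica,(Cricetus,Pan)),(((Acinonyx,(Kluyveromyces,((Takifugu,Streptococcus),Cercopithecus))),(Panthera,Abies)),((Capsella,(Carpinus,Aedes)),(Mustela,((Saimiri,Meleagris),Meles))))).
That clade contains 17 terminal taxa: Abies, Acinonyx, Aedes, Capsella, Carpinus, Cercopithecus, Cricetus, Formica, Kluyveromyces, Meleagris, Meles, Mustela, Pan, Panthera, Saimiri, Streptococcus, Takifugu.

17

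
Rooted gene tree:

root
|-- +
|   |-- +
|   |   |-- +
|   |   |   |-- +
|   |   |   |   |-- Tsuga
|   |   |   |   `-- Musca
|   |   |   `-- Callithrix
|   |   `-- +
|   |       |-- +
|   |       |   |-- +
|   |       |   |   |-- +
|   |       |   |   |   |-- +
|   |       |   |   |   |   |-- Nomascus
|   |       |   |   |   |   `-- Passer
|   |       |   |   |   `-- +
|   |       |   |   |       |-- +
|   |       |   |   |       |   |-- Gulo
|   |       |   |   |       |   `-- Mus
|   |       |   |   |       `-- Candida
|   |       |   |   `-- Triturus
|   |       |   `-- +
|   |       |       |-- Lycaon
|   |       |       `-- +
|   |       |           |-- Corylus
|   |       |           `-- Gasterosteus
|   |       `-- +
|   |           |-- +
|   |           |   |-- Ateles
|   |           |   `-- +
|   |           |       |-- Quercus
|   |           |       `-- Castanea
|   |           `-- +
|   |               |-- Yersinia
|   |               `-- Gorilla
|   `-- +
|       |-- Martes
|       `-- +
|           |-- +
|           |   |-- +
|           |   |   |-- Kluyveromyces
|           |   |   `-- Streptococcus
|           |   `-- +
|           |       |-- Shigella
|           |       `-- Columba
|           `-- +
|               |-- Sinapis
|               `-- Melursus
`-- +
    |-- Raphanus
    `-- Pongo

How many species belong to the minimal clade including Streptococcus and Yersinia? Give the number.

24

The MRCA of Streptococcus and Yersinia is the node subtending ((((Tsuga,Musca),Callithrix),(((((Nomascus,Passer),((Gulo,Mus),Candida)),Triturus),(Lycaon,(Corylus,Gasterosteus))),((Ateles,(Quercus,Castanea)),(Yersinia,Gorilla)))),(Martes,(((Kluyveromyces,Streptococcus),(Shigella,Columba)),(Sinapis,Melursus)))).
That clade contains 24 terminal taxa: Ateles, Callithrix, Candida, Castanea, Columba, Corylus, Gasterosteus, Gorilla, Gulo, Kluyveromyces, Lycaon, Martes, Melursus, Mus, Musca, Nomascus, Passer, Quercus, Shigella, Sinapis, Streptococcus, Triturus, Tsuga, Yersinia.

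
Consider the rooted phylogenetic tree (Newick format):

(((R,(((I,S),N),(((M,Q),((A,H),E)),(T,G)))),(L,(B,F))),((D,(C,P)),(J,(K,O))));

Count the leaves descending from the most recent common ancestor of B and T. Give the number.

The MRCA of B and T is the node subtending ((R,(((I,S),N),(((M,Q),((A,H),E)),(T,G)))),(L,(B,F))).
That clade contains 14 terminal taxa: A, B, E, F, G, H, I, L, M, N, Q, R, S, T.

14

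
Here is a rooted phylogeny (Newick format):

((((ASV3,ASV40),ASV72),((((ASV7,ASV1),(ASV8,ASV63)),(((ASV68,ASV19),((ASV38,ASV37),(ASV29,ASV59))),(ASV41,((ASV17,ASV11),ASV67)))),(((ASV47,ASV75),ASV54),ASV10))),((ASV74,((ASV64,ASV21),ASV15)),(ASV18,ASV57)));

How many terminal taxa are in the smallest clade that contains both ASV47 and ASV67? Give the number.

The MRCA of ASV47 and ASV67 is the node subtending ((((ASV7,ASV1),(ASV8,ASV63)),(((ASV68,ASV19),((ASV38,ASV37),(ASV29,ASV59))),(ASV41,((ASV17,ASV11),ASV67)))),(((ASV47,ASV75),ASV54),ASV10)).
That clade contains 18 terminal taxa: ASV1, ASV10, ASV11, ASV17, ASV19, ASV29, ASV37, ASV38, ASV41, ASV47, ASV54, ASV59, ASV63, ASV67, ASV68, ASV7, ASV75, ASV8.

18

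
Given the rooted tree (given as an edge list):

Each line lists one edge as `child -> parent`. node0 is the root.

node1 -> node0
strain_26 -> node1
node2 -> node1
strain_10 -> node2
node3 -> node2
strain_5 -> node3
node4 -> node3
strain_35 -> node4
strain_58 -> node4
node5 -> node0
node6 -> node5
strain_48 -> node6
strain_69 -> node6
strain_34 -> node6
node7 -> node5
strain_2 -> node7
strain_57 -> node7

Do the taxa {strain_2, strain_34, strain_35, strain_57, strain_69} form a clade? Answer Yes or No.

No

The MRCA of the listed taxa is the root, so the smallest clade containing them is the whole tree.
That clade also contains strain_10, strain_26, strain_48, strain_5, strain_58, which are not in the proposed group, so the group is not monophyletic.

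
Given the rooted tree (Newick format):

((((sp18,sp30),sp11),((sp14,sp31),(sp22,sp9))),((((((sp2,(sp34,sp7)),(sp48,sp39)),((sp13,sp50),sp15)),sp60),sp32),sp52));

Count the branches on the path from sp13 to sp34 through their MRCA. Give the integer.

7

The MRCA of sp13 and sp34 is the node subtending (((sp2,(sp34,sp7)),(sp48,sp39)),((sp13,sp50),sp15)).
From sp13 up to that node: 3 branches. From sp34 up to the same node: 4 branches. Total: 3 + 4 = 7.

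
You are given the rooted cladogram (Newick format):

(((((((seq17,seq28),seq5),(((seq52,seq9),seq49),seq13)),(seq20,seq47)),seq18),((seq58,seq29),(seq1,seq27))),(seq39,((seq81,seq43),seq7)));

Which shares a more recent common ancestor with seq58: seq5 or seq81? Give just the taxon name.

The MRCA of seq58 and seq5 subtends ((((((seq17,seq28),seq5),(((seq52,seq9),seq49),seq13)),(seq20,seq47)),seq18),((seq58,seq29),(seq1,seq27))) (14 taxa).
The MRCA of seq58 and seq81 is the root, subtending the entire tree (18 taxa).
The first is nested inside the second, so seq58 shares a more recent common ancestor with seq5.

seq5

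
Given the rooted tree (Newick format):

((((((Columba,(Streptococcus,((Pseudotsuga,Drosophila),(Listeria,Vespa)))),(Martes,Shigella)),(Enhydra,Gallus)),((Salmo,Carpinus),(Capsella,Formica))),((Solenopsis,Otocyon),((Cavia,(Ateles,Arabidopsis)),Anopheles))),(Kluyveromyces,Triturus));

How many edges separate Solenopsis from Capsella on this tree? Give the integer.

7

The MRCA of Solenopsis and Capsella is the node subtending (((((Columba,(Streptococcus,((Pseudotsuga,Drosophila),(Listeria,Vespa)))),(Martes,Shigella)),(Enhydra,Gallus)),((Salmo,Carpinus),(Capsella,Formica))),((Solenopsis,Otocyon),((Cavia,(Ateles,Arabidopsis)),Anopheles))).
From Solenopsis up to that node: 3 branches. From Capsella up to the same node: 4 branches. Total: 3 + 4 = 7.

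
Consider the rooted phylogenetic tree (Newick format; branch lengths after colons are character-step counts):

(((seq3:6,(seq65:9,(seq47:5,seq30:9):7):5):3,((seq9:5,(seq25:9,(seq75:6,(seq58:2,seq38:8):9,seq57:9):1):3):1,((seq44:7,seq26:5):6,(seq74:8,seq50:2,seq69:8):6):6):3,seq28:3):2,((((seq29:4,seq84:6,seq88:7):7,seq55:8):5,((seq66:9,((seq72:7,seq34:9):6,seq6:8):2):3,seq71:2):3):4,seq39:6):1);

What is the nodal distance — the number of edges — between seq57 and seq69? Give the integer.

7

The MRCA of seq57 and seq69 is the node subtending ((seq9,(seq25,(seq75,(seq58,seq38),seq57))),((seq44,seq26),(seq74,seq50,seq69))).
From seq57 up to that node: 4 branches. From seq69 up to the same node: 3 branches. Total: 4 + 3 = 7.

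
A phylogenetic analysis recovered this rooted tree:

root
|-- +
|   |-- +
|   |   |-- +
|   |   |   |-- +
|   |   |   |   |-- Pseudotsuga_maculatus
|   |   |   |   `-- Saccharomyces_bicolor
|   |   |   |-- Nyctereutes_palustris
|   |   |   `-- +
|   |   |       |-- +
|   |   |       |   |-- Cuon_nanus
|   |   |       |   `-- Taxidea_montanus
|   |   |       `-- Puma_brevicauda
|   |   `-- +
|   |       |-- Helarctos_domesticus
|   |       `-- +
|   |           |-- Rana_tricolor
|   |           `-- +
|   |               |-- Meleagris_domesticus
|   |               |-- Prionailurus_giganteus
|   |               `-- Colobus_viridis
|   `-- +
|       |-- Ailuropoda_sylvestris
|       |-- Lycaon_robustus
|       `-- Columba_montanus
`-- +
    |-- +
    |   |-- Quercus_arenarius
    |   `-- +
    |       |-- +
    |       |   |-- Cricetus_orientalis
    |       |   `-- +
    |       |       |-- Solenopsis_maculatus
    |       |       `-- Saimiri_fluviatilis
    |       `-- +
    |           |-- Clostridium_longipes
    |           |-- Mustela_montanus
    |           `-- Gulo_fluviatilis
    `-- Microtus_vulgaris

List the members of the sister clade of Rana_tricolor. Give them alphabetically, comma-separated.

Colobus_viridis, Meleagris_domesticus, Prionailurus_giganteus

Rana_tricolor attaches to the tree at the node subtending (Rana_tricolor,(Meleagris_domesticus,Prionailurus_giganteus,Colobus_viridis)).
The other lineage descending from that same node — the sister group — is (Meleagris_domesticus,Prionailurus_giganteus,Colobus_viridis); its 3 tips in alphabetical order are the answer.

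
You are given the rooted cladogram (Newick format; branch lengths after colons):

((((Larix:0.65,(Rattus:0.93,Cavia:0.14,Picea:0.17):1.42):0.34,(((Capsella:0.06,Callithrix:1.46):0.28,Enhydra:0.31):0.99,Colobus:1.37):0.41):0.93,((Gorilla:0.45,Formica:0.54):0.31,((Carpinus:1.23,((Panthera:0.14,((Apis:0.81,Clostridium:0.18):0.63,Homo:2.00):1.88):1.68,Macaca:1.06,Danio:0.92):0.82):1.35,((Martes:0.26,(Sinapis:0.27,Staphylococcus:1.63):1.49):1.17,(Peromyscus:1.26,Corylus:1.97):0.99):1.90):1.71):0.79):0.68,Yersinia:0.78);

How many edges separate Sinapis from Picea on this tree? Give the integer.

10

The MRCA of Sinapis and Picea is the node subtending (((Larix,(Rattus,Cavia,Picea)),(((Capsella,Callithrix),Enhydra),Colobus)),((Gorilla,Formica),((Carpinus,((Panthera,((Apis,Clostridium),Homo)),Macaca,Danio)),((Martes,(Sinapis,Staphylococcus)),(Peromyscus,Corylus))))).
From Sinapis up to that node: 6 branches. From Picea up to the same node: 4 branches. Total: 6 + 4 = 10.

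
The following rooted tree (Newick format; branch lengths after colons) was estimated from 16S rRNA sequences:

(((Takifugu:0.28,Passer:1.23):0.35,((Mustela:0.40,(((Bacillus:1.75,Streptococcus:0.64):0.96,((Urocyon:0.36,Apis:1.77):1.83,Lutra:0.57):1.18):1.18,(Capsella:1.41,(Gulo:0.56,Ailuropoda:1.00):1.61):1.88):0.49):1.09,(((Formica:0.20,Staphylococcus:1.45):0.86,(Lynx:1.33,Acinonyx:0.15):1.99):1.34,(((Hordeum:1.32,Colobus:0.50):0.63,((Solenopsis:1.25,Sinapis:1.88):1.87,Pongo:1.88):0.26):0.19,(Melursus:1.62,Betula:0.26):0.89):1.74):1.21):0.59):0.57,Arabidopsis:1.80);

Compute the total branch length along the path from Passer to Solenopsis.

8.69

The path runs Passer → … → MRCA → … → Solenopsis; the MRCA is the node subtending ((Takifugu,Passer),((Mustela,(((Bacillus,Streptococcus),((Urocyon,Apis),Lutra)),(Capsella,(Gulo,Ailuropoda)))),(((Formica,Staphylococcus),(Lynx,Acinonyx)),(((Hordeum,Colobus),((Solenopsis,Sinapis),Pongo)),(Melursus,Betula))))).
Branch lengths along that path: 1.23 + 0.35 + 0.59 + 1.21 + 1.74 + 0.19 + 0.26 + 1.87 + 1.25 = 8.69.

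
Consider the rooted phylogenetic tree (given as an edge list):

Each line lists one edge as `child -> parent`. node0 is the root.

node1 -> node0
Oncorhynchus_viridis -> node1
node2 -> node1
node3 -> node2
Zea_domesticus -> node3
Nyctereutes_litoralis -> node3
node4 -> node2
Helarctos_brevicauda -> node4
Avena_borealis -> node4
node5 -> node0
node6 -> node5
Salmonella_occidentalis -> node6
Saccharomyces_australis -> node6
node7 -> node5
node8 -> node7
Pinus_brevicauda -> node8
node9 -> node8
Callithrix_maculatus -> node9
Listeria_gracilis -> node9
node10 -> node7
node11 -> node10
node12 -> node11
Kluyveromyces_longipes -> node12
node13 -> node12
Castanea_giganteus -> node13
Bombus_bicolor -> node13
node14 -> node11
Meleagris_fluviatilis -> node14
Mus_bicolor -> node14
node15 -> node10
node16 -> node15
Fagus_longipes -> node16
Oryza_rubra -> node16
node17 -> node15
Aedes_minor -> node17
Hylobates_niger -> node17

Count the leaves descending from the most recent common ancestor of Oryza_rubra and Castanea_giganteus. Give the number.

9

The MRCA of Oryza_rubra and Castanea_giganteus is the node subtending (((Kluyveromyces_longipes,(Castanea_giganteus,Bombus_bicolor)),(Meleagris_fluviatilis,Mus_bicolor)),((Fagus_longipes,Oryza_rubra),(Aedes_minor,Hylobates_niger))).
That clade contains 9 terminal taxa: Aedes_minor, Bombus_bicolor, Castanea_giganteus, Fagus_longipes, Hylobates_niger, Kluyveromyces_longipes, Meleagris_fluviatilis, Mus_bicolor, Oryza_rubra.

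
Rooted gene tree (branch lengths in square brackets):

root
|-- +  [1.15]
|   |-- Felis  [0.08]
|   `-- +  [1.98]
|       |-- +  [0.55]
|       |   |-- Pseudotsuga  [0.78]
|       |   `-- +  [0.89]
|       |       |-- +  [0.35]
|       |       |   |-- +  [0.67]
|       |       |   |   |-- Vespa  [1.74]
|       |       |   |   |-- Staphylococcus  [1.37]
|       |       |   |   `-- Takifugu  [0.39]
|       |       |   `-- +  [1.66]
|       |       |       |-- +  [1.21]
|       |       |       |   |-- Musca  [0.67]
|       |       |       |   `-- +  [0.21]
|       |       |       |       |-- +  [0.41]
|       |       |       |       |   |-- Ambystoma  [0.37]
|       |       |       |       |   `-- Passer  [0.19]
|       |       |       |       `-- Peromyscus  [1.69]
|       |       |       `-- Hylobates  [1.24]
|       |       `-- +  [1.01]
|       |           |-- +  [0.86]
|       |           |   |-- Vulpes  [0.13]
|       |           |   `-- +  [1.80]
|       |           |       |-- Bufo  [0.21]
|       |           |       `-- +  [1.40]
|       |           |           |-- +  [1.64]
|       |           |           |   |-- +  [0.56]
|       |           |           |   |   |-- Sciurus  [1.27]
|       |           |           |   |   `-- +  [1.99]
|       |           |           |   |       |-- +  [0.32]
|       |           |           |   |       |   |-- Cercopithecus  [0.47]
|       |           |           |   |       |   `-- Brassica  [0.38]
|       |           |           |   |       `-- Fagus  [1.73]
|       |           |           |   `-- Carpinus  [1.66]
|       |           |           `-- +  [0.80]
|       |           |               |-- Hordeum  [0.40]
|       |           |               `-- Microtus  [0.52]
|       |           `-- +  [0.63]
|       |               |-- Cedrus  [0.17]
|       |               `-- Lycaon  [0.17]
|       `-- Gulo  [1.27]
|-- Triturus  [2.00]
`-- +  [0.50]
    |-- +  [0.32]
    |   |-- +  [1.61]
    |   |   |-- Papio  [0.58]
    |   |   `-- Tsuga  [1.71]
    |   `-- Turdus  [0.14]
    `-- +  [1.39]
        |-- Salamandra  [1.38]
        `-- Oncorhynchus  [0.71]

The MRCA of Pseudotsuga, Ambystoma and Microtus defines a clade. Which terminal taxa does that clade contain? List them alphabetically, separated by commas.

Tracing Pseudotsuga: it sits inside (Pseudotsuga,(((Vespa,Staphylococcus,Takifugu),((Musca,((Ambystoma,Passer),Peromyscus)),Hylobates)),((Vulpes,(Bufo,(((Sciurus,((Cercopithecus,Brassica),Fagus)),Carpinus),(Hordeum,Microtus)))),(Cedrus,Lycaon)))).
Tracing Ambystoma: it sits inside (Ambystoma,Passer).
Tracing Microtus: it sits inside (Hordeum,Microtus).
The smallest clade enclosing all 3 is (Pseudotsuga,(((Vespa,Staphylococcus,Takifugu),((Musca,((Ambystoma,Passer),Peromyscus)),Hylobates)),((Vulpes,(Bufo,(((Sciurus,((Cercopithecus,Brassica),Fagus)),Carpinus),(Hordeum,Microtus)))),(Cedrus,Lycaon)))); the answer is its 20 terminal taxa in alphabetical order.

Ambystoma, Brassica, Bufo, Carpinus, Cedrus, Cercopithecus, Fagus, Hordeum, Hylobates, Lycaon, Microtus, Musca, Passer, Peromyscus, Pseudotsuga, Sciurus, Staphylococcus, Takifugu, Vespa, Vulpes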